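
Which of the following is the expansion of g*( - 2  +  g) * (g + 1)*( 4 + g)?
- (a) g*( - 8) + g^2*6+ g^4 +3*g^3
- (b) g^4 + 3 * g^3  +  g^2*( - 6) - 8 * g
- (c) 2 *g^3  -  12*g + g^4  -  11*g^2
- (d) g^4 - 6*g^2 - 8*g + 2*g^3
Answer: b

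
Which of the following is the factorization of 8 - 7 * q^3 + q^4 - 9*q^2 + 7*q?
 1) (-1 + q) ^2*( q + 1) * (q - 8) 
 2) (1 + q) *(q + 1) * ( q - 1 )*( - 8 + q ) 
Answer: 2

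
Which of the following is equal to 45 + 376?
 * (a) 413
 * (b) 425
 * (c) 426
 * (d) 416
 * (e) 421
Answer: e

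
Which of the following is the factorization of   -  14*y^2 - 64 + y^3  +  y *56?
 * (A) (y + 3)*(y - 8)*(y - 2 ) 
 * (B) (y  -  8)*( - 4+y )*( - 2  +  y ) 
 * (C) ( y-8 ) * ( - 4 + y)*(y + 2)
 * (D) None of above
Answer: B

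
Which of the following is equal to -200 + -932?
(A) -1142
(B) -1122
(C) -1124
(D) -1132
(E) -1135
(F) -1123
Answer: D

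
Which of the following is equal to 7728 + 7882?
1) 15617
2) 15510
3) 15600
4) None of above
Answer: 4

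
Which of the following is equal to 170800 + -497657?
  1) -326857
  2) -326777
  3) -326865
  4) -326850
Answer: 1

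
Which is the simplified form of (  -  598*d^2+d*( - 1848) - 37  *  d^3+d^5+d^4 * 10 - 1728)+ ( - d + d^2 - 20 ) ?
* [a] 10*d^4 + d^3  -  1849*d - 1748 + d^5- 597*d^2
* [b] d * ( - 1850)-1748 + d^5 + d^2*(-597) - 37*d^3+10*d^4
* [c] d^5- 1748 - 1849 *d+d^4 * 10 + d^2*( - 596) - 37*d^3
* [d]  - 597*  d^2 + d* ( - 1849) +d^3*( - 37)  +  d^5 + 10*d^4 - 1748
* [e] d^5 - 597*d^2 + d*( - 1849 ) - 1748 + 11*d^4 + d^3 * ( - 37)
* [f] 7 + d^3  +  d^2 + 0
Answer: d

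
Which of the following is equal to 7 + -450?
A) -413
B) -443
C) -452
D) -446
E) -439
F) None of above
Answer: B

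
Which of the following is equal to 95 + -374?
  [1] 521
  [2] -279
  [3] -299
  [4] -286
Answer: 2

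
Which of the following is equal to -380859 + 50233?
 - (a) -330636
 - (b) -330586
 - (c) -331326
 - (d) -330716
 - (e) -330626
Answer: e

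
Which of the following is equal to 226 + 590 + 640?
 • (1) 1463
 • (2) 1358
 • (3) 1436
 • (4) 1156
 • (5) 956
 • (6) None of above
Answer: 6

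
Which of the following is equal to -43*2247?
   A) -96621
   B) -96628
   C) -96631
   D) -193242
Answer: A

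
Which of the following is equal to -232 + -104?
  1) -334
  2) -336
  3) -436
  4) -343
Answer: 2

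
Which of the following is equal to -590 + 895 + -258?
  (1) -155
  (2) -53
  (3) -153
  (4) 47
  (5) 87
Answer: 4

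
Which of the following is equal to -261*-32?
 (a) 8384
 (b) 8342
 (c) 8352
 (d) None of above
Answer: c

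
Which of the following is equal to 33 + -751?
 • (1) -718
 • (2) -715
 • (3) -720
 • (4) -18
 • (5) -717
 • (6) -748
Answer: 1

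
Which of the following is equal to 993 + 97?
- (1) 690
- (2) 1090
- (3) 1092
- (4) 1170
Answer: 2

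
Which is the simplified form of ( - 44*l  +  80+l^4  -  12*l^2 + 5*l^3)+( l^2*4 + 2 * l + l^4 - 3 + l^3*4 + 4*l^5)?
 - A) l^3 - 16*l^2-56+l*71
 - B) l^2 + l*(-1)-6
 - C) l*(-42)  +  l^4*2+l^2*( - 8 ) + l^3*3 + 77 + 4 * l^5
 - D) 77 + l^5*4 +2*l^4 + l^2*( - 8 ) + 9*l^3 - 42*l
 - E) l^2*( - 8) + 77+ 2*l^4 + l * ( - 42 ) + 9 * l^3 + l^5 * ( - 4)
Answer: D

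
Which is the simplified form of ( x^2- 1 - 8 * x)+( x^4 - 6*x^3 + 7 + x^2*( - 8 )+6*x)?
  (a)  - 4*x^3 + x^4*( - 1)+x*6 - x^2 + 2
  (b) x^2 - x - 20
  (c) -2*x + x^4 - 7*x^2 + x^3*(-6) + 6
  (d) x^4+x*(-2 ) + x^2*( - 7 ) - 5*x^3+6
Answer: c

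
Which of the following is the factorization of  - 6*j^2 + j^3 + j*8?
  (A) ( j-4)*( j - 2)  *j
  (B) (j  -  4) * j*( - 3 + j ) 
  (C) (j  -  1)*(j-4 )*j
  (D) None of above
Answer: A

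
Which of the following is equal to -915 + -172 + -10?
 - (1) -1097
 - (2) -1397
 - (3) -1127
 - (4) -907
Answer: 1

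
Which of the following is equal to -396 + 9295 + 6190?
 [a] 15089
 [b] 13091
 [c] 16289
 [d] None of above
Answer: a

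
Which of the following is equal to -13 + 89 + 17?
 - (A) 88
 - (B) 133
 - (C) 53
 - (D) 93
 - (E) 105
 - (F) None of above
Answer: D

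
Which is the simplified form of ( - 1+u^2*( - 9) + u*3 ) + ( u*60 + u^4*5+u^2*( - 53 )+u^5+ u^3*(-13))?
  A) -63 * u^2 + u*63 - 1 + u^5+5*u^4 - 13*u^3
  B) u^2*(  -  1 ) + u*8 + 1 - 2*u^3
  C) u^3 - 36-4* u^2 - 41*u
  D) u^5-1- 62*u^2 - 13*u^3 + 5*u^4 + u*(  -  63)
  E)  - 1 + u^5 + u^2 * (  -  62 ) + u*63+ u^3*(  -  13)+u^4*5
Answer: E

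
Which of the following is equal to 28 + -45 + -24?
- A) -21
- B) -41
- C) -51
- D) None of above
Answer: B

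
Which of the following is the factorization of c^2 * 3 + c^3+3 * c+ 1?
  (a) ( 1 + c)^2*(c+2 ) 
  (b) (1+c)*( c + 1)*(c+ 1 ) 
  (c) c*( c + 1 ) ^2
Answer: b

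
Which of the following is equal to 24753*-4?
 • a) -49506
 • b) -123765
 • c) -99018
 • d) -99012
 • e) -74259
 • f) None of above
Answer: d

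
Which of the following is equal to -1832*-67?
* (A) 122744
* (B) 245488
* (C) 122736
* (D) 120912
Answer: A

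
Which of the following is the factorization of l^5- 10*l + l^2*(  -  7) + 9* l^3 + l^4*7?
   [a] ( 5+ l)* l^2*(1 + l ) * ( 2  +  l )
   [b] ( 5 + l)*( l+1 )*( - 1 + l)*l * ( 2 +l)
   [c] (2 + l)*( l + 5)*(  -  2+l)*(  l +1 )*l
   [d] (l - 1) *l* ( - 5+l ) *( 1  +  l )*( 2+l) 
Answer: b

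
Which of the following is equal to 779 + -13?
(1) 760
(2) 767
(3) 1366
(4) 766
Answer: 4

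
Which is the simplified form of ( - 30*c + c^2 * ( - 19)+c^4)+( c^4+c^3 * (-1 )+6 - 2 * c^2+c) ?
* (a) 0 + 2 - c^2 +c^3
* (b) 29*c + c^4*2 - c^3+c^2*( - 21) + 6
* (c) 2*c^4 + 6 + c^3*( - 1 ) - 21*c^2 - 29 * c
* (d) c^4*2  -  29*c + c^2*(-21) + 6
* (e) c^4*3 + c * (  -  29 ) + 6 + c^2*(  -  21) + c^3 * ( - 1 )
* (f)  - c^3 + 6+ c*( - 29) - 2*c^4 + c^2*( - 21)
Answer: c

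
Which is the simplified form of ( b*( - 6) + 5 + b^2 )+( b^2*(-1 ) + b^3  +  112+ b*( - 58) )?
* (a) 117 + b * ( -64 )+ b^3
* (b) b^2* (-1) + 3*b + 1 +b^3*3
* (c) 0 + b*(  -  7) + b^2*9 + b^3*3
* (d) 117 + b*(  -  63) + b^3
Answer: a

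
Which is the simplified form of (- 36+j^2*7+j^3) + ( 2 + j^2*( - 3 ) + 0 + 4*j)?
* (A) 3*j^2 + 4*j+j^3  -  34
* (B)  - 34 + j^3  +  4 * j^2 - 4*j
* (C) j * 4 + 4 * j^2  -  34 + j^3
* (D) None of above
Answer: C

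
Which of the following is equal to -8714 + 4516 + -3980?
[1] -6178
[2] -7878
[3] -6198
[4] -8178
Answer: 4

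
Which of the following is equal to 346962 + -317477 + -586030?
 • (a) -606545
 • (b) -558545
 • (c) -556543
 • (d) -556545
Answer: d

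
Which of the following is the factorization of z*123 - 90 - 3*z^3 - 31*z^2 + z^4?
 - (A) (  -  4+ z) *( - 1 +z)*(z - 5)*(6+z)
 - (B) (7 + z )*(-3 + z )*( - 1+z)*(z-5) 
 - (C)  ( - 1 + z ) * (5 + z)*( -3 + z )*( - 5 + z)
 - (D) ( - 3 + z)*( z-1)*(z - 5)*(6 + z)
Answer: D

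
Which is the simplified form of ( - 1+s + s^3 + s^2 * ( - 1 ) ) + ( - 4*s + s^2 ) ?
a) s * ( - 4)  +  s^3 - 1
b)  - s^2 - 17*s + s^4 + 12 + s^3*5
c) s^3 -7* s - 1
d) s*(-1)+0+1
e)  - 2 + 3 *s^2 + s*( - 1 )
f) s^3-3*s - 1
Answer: f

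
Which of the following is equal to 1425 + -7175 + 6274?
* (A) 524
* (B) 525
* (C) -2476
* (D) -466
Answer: A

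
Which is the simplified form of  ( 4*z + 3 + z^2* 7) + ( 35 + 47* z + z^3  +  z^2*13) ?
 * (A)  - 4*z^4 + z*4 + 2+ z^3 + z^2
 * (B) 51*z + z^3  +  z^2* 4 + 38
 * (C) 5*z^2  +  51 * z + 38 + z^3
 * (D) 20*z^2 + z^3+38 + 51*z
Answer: D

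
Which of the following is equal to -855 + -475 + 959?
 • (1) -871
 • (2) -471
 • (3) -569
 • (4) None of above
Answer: 4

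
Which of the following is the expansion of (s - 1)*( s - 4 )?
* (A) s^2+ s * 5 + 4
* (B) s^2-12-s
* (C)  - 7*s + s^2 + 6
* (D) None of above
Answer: D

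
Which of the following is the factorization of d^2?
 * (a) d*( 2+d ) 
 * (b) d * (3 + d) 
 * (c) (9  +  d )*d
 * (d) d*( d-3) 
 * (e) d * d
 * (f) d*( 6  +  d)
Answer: e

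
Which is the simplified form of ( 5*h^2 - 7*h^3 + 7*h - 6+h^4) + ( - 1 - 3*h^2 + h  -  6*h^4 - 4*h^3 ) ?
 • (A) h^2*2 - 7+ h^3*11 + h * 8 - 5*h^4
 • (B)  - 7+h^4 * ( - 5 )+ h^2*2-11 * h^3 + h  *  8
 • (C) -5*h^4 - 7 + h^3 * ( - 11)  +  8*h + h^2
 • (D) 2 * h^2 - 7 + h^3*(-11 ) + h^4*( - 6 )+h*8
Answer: B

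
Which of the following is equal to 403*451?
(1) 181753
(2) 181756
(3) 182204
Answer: 1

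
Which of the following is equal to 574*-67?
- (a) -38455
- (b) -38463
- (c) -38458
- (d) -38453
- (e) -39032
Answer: c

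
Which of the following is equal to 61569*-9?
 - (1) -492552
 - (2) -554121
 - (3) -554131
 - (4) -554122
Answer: 2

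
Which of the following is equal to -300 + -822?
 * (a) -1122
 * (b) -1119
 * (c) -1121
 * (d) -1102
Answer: a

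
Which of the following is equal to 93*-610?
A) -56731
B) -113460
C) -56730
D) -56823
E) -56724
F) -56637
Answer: C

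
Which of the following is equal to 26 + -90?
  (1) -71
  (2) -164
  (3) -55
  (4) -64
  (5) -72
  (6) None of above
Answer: 4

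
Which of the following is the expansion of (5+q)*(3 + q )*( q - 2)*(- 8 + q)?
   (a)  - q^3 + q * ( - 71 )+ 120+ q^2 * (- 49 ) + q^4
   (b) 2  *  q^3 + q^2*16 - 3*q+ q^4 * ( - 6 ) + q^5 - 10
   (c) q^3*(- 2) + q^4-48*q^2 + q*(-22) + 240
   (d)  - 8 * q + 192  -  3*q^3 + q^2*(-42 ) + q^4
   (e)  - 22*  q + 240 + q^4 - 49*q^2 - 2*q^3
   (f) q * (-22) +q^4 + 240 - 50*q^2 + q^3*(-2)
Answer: e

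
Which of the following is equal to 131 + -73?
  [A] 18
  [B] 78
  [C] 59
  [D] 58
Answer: D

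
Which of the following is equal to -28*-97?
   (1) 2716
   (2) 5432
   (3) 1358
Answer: 1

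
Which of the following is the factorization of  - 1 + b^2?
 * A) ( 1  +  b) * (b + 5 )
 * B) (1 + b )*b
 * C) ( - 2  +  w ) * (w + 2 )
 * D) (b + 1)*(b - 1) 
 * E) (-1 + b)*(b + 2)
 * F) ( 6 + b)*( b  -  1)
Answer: D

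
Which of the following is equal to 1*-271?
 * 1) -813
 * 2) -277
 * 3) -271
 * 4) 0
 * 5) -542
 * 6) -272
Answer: 3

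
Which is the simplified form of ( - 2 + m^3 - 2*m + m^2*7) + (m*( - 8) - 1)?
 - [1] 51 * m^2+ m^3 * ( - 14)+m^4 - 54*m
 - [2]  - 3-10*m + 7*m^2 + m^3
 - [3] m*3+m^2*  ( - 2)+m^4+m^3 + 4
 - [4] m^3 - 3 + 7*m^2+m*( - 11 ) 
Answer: 2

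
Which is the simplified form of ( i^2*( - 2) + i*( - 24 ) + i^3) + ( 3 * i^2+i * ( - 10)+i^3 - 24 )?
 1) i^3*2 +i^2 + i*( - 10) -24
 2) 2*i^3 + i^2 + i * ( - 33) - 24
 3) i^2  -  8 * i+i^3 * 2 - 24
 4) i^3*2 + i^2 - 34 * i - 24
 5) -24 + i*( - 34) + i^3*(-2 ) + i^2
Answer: 4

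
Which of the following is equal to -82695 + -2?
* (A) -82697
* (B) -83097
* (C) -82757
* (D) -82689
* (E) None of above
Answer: A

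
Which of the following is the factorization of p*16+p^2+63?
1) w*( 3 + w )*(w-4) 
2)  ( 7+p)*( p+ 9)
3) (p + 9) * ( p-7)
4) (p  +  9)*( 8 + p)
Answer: 2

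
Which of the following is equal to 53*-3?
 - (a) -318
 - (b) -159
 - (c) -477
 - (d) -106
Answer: b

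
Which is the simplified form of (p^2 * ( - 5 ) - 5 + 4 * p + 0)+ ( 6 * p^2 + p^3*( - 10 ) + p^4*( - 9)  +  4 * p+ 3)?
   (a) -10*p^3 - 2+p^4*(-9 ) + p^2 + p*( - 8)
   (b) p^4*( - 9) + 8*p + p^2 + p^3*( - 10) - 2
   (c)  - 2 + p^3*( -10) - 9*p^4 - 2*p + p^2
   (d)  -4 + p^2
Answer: b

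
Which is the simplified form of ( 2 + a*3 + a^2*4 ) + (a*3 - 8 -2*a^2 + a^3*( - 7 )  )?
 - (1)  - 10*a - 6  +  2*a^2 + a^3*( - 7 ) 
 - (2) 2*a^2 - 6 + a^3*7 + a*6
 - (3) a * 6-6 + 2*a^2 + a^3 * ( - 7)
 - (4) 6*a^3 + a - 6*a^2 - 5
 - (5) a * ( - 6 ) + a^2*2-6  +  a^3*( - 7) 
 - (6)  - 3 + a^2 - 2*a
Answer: 3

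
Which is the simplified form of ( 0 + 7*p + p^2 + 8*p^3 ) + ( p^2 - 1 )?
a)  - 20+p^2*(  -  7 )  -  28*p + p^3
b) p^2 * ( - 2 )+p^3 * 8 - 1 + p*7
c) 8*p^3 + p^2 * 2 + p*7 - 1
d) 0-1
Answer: c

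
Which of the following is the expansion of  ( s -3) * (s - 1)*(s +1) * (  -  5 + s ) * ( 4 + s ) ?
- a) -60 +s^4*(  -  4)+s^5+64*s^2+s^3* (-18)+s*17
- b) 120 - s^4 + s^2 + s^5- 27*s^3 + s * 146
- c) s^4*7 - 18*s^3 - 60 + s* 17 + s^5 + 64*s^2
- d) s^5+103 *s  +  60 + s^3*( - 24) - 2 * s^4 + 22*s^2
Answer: a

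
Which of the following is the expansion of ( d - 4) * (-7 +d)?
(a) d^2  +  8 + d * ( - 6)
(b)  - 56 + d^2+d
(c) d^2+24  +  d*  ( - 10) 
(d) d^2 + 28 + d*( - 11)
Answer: d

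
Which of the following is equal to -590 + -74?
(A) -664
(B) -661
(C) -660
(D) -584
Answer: A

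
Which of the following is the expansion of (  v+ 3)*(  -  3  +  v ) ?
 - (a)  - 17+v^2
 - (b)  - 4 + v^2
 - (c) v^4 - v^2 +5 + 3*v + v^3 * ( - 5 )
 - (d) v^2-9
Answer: d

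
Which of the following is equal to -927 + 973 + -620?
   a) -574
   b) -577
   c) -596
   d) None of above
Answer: a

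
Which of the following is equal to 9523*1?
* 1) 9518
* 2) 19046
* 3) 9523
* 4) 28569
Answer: 3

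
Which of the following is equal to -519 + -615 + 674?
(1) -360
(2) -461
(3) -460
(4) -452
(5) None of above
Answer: 3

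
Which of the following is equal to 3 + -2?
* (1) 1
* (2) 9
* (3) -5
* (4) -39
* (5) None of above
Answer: 1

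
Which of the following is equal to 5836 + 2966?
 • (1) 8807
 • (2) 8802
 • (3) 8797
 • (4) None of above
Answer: 2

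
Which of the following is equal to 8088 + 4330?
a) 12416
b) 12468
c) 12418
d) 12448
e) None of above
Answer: c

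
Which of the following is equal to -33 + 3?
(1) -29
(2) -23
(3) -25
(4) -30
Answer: 4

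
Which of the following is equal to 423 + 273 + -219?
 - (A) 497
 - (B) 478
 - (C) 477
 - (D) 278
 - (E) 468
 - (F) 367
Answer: C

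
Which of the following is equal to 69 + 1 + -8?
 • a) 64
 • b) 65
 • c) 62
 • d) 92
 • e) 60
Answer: c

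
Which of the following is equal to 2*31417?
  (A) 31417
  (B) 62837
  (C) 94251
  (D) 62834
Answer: D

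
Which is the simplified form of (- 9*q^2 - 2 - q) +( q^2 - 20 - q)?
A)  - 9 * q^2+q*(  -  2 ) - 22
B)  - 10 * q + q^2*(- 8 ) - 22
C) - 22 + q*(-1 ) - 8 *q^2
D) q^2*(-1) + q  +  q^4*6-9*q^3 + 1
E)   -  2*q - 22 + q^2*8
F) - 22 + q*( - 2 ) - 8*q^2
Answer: F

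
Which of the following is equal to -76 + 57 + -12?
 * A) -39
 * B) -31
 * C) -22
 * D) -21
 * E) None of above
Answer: B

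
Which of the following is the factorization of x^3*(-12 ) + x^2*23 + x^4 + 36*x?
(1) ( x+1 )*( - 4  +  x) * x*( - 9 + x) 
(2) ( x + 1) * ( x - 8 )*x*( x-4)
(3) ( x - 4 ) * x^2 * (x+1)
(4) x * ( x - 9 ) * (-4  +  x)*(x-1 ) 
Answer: 1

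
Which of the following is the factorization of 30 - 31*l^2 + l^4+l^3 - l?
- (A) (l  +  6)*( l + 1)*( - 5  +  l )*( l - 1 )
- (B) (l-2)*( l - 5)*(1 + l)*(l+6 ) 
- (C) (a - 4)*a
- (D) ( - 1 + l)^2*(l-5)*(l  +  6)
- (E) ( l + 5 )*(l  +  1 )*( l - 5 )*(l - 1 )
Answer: A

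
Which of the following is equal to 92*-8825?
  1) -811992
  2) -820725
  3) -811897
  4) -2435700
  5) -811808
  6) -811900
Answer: 6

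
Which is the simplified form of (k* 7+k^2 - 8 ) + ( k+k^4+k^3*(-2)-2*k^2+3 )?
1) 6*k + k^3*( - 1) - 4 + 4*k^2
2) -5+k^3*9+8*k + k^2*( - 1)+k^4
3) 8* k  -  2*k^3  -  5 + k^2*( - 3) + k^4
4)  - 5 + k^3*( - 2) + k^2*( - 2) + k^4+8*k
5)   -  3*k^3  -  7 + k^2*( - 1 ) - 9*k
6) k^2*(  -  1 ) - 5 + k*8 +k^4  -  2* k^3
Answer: 6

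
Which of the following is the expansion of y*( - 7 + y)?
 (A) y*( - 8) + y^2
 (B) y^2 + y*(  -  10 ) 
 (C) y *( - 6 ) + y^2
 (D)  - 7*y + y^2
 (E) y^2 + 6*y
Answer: D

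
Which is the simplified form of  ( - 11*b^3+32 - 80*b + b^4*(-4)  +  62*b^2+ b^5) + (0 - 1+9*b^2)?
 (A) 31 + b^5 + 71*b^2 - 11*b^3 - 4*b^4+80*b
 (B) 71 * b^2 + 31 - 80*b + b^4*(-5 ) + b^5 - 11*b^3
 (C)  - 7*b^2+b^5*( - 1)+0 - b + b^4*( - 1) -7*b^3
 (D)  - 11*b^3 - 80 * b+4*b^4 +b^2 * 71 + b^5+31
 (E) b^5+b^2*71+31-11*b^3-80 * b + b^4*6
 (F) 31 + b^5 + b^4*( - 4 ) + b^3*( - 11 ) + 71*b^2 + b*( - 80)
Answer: F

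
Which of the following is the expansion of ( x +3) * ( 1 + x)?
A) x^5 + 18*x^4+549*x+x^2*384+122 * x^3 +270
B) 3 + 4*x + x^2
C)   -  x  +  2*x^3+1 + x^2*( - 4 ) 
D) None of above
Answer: B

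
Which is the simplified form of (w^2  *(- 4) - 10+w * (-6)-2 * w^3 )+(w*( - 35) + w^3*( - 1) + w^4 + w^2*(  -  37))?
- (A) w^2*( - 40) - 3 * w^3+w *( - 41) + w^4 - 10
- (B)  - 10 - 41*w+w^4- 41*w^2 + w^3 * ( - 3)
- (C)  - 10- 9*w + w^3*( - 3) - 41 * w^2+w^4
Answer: B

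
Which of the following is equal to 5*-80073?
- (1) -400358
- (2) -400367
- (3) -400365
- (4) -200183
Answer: 3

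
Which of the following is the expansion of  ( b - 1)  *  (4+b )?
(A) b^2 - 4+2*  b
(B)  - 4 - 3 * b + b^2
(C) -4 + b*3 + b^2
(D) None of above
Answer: C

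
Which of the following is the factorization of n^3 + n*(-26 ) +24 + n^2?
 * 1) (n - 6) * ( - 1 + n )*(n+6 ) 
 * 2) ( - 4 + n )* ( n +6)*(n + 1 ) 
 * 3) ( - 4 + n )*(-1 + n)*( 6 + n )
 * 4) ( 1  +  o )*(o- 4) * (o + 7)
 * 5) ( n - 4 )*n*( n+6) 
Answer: 3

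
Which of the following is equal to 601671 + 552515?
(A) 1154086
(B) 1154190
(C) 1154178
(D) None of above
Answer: D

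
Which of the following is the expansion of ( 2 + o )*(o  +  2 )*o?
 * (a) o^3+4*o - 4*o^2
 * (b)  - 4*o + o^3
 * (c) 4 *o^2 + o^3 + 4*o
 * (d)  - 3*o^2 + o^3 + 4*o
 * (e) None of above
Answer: c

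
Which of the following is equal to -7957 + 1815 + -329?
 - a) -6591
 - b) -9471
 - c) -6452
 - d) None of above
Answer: d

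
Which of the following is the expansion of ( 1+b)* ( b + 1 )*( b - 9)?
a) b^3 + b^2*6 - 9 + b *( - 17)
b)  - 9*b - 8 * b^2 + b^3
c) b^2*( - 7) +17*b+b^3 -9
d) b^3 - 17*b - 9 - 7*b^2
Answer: d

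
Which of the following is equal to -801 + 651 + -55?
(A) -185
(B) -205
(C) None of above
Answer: B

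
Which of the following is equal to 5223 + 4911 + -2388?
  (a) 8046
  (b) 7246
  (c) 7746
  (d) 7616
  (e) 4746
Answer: c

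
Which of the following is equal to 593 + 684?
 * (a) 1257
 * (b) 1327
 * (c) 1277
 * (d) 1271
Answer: c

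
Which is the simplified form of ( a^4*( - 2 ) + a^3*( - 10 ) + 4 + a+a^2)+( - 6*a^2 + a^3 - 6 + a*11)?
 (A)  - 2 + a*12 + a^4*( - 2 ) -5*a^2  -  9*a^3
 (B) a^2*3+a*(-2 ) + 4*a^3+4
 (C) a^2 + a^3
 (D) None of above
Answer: A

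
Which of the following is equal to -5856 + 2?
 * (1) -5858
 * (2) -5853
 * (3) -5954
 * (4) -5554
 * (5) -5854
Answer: 5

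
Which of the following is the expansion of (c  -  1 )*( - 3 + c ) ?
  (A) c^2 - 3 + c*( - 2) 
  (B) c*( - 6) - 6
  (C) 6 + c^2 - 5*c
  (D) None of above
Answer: D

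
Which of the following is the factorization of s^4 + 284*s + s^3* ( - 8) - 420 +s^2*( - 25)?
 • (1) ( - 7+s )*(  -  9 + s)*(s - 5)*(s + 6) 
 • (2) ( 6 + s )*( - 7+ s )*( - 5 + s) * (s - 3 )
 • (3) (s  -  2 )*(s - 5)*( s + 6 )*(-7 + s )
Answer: 3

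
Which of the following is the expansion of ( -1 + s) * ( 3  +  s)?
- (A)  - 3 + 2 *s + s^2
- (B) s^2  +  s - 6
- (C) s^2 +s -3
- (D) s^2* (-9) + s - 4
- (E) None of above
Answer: A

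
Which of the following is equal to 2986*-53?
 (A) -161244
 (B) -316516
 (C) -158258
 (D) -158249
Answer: C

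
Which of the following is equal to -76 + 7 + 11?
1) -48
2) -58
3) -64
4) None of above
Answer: 2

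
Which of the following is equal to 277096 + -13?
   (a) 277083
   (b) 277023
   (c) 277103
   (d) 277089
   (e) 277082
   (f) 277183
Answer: a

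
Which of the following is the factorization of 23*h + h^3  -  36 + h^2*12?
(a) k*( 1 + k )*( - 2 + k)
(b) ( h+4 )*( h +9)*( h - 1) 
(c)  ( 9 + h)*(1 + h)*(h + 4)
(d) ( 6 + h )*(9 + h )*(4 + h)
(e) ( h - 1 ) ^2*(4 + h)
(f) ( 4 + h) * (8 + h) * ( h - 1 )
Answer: b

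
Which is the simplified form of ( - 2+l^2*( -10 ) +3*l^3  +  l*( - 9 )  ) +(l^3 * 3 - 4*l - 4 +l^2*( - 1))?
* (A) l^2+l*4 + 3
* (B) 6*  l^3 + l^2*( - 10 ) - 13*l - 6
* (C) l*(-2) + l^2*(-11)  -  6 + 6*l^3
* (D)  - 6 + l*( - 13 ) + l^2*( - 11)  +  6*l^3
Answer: D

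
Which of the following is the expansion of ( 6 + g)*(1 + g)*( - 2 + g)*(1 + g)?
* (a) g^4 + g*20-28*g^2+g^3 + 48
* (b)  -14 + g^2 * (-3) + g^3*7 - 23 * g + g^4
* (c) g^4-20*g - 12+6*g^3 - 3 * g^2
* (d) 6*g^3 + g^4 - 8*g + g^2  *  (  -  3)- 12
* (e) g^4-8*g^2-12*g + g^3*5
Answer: c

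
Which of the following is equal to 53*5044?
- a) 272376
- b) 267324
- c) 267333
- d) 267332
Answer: d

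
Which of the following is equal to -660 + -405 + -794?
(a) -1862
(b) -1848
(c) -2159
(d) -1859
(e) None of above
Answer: d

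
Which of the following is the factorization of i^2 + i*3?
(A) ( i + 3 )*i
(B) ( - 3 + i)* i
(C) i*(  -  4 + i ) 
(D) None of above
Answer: A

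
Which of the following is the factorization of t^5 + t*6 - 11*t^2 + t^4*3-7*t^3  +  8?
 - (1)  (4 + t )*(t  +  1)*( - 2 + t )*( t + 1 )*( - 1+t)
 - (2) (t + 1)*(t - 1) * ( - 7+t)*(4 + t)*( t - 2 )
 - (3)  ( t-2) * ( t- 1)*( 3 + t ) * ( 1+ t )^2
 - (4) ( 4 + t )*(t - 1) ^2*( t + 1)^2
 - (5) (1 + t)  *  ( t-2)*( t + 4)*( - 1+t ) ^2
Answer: 1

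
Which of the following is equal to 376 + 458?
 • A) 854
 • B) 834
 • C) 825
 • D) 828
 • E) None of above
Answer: B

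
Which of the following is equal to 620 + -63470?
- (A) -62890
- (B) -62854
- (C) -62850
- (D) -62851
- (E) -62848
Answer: C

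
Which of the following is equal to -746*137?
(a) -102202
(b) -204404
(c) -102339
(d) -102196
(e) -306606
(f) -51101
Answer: a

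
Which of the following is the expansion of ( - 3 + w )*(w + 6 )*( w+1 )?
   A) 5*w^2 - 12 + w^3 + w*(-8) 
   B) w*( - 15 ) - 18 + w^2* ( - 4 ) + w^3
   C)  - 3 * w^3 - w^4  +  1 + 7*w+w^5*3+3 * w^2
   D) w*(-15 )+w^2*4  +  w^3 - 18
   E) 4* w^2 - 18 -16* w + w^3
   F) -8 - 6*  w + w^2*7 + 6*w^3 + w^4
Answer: D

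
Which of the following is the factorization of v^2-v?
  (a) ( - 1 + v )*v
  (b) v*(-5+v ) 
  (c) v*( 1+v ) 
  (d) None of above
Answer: a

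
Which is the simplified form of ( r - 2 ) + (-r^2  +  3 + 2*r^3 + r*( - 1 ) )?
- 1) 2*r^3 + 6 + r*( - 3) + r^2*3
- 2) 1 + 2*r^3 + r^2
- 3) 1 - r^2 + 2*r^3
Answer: 3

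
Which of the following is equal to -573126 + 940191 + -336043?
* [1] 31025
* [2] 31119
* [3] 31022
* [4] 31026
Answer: 3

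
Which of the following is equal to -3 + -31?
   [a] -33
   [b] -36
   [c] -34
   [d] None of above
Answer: c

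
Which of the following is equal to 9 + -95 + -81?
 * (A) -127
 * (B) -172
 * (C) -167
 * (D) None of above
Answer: C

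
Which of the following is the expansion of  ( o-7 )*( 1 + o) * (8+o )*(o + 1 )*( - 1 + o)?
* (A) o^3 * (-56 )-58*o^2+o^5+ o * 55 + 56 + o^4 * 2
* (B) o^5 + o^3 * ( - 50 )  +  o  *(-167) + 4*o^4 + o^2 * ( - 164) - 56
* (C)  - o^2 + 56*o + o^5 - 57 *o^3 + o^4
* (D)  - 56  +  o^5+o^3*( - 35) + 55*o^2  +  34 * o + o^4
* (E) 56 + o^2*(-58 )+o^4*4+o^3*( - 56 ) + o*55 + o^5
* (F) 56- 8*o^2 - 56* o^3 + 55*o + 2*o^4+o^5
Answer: A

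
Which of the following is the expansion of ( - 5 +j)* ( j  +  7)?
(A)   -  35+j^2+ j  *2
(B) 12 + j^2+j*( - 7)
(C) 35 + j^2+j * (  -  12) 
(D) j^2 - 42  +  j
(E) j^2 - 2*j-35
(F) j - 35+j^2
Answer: A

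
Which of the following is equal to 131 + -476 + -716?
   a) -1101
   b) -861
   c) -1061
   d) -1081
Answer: c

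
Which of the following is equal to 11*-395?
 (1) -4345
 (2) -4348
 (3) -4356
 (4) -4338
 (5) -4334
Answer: 1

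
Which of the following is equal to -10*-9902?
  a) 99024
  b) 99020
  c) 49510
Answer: b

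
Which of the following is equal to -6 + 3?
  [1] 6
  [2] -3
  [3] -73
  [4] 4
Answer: 2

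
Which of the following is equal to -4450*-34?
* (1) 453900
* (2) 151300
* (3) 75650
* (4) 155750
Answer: 2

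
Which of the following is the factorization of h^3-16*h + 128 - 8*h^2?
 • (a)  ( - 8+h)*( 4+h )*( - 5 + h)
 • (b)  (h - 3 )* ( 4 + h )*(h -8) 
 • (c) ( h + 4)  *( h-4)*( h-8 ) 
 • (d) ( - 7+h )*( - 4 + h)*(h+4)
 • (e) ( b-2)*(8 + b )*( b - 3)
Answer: c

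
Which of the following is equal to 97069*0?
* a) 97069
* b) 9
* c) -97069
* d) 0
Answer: d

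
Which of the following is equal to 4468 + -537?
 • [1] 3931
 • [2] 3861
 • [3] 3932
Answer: 1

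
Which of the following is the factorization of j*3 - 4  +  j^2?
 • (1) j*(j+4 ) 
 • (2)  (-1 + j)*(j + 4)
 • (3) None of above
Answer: 2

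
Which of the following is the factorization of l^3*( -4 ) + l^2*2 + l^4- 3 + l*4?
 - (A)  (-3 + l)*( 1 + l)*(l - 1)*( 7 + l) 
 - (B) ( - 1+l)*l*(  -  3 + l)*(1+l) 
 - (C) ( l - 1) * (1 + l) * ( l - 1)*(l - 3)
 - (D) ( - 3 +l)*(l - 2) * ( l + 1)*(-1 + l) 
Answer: C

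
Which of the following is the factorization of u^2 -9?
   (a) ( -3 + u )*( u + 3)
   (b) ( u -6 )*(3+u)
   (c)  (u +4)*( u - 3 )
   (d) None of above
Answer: a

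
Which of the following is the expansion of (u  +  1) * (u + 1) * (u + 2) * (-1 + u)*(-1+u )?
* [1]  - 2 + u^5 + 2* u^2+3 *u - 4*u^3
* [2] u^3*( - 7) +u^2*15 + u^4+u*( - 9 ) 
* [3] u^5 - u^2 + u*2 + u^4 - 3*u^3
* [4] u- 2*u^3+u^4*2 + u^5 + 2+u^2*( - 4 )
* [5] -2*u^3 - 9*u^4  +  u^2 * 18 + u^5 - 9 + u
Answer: 4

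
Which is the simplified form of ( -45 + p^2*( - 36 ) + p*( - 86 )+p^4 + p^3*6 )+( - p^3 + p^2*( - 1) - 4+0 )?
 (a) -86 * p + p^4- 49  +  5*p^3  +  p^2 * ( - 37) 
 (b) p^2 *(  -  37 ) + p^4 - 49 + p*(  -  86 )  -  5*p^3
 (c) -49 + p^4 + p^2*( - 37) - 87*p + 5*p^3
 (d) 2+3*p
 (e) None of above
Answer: a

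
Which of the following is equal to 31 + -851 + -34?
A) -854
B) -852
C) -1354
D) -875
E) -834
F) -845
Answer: A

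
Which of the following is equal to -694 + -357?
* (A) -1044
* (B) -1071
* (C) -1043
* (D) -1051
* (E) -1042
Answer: D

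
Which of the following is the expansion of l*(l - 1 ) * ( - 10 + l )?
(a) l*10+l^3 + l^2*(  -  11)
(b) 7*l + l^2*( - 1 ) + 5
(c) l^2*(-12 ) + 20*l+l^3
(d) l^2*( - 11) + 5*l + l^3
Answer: a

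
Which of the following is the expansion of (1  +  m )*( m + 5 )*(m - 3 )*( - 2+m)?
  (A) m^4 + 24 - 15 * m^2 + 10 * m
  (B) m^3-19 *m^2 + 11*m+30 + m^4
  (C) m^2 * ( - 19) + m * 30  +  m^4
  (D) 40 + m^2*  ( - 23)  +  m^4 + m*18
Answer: B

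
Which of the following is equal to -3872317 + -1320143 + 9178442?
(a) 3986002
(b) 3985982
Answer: b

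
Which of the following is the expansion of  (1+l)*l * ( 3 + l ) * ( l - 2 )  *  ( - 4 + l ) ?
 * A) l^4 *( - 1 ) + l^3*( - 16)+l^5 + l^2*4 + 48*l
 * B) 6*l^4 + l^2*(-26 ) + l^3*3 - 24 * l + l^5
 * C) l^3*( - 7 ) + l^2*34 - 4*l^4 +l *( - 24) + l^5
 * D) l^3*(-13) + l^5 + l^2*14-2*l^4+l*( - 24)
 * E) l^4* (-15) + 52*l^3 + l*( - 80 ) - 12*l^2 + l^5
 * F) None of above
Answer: F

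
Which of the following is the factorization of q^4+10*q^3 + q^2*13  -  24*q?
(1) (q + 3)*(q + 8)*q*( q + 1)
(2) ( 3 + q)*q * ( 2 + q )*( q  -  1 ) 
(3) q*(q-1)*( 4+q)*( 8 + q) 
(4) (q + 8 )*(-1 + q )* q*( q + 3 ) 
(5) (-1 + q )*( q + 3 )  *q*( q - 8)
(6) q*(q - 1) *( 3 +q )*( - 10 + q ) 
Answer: 4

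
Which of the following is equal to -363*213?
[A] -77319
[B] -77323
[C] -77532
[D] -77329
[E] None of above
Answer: A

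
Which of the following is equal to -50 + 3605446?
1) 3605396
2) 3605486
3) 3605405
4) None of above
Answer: 1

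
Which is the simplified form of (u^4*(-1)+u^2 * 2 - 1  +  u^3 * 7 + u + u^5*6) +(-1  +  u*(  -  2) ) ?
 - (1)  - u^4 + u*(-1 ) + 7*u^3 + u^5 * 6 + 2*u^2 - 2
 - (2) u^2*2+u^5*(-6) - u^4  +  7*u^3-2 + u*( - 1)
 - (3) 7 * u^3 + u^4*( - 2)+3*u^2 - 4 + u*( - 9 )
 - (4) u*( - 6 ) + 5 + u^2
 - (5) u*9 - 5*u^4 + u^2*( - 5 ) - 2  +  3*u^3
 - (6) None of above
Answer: 1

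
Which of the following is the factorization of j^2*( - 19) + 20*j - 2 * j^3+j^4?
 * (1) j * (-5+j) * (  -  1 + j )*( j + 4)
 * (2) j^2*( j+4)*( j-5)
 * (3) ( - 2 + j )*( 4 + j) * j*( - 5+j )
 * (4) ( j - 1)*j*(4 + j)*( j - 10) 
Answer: 1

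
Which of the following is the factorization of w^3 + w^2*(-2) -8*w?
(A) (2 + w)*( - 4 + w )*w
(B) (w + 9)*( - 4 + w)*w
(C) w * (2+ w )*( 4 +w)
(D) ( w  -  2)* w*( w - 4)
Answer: A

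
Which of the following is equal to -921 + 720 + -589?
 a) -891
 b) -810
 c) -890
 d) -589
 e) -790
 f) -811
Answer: e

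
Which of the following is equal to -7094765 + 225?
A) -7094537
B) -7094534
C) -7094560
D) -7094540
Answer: D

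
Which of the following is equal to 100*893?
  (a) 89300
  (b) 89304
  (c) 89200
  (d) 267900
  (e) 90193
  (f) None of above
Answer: a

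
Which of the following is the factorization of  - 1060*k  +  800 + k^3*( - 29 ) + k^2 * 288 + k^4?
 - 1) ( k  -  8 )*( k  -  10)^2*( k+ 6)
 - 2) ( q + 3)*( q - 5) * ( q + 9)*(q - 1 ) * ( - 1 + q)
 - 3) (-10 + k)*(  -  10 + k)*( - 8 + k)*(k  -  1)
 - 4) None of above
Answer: 3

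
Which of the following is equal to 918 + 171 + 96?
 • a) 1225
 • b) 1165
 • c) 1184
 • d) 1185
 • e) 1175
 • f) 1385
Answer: d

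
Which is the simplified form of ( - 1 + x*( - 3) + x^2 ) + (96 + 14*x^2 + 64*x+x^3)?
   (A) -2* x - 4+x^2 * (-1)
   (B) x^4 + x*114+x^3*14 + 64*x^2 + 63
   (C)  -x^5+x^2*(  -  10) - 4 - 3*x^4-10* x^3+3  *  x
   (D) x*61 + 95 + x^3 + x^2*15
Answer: D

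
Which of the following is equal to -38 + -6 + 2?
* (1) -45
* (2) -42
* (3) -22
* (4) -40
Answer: 2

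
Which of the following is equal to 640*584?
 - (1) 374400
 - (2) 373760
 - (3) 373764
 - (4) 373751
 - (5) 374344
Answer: 2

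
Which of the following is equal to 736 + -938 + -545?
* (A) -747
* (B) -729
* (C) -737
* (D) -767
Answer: A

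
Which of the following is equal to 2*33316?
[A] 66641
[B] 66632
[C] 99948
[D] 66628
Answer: B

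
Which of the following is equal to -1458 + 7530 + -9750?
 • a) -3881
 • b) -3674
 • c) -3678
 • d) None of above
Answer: c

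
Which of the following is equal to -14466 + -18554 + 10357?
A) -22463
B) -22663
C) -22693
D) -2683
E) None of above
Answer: B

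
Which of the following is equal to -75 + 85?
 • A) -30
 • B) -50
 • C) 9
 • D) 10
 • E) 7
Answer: D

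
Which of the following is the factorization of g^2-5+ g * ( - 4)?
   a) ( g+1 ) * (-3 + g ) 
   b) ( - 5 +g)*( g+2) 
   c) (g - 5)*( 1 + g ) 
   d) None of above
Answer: c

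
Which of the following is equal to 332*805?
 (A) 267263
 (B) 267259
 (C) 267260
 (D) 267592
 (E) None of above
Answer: C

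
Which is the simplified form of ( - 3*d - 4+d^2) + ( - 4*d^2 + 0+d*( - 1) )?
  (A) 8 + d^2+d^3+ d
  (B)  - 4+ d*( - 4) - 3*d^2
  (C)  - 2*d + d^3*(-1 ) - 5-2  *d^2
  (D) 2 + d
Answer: B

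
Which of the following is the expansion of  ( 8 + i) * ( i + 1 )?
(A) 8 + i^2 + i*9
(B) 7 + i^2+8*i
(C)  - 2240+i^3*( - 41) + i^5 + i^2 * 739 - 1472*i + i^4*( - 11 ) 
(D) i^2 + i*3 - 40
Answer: A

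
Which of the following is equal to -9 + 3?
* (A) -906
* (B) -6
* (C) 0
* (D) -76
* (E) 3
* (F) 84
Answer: B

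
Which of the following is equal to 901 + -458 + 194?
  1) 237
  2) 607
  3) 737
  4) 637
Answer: 4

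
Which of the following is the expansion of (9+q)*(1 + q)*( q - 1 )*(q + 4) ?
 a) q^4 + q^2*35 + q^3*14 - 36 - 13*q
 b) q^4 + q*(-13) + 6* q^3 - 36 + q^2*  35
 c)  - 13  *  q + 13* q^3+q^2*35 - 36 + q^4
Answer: c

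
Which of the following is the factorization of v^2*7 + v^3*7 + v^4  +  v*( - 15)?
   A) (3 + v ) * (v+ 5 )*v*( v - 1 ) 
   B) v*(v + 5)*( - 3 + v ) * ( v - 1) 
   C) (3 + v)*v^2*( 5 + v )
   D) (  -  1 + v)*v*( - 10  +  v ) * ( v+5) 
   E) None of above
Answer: A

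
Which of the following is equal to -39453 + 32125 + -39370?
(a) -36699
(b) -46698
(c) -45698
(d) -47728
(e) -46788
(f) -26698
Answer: b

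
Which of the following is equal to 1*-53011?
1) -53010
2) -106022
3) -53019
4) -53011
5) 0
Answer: 4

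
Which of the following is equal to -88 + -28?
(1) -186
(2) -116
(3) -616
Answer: 2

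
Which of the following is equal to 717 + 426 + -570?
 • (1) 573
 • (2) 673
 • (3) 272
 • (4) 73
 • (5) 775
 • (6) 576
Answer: 1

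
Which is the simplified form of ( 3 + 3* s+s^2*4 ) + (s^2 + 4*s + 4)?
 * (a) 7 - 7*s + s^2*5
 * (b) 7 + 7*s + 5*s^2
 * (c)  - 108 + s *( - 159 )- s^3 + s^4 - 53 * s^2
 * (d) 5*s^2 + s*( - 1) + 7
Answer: b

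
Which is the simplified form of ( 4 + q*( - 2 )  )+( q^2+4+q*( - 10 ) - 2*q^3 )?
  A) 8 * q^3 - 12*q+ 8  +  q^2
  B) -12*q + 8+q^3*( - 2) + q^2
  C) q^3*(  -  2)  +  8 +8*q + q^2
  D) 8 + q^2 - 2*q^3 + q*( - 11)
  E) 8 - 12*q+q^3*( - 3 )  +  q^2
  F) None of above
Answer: B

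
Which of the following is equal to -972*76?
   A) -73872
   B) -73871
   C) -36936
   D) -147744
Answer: A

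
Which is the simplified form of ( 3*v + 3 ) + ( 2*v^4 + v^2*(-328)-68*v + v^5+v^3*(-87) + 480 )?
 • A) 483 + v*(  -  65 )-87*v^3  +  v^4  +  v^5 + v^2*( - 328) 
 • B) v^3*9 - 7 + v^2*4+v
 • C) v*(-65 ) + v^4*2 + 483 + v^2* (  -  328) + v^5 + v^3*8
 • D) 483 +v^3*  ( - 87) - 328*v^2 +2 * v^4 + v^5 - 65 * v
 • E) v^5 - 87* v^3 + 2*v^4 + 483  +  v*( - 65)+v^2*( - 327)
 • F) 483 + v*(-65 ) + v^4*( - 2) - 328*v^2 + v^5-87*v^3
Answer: D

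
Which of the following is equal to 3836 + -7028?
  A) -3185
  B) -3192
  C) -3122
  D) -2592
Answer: B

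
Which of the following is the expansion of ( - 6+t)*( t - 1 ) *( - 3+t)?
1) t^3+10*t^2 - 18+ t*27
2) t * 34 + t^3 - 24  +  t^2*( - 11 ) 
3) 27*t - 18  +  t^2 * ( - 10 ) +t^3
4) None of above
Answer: 3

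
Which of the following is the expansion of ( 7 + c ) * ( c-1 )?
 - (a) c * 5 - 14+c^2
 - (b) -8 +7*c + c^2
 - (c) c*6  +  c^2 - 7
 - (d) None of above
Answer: c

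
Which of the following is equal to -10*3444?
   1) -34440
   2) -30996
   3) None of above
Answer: 1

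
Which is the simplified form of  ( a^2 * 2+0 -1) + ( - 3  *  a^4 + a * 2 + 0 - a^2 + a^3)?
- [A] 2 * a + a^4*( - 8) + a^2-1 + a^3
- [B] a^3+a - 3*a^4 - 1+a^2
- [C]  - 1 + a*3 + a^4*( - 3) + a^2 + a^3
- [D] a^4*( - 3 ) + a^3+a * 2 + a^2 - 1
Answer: D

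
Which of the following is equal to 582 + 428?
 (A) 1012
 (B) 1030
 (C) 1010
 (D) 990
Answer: C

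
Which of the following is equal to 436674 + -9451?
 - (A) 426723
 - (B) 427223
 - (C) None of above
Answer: B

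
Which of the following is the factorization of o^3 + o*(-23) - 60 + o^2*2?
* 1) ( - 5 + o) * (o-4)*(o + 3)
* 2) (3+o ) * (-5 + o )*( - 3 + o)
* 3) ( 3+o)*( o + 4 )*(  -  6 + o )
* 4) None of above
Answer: 4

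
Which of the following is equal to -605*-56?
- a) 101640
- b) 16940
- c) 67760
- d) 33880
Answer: d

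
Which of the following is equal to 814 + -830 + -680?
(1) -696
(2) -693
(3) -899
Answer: 1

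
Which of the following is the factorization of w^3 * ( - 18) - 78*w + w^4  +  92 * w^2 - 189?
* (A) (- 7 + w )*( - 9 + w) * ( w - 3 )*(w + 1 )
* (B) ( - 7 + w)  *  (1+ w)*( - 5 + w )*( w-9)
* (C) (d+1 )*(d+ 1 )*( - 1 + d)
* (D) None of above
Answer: A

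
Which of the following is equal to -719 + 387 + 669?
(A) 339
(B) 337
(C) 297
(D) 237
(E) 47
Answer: B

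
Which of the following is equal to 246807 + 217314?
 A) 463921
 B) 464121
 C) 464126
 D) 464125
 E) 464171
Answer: B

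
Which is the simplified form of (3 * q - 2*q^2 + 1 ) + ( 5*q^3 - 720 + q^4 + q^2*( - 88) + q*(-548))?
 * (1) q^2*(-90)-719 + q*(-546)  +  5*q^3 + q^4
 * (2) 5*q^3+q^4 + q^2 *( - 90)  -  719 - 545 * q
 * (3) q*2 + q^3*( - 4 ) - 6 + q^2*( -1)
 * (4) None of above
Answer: 2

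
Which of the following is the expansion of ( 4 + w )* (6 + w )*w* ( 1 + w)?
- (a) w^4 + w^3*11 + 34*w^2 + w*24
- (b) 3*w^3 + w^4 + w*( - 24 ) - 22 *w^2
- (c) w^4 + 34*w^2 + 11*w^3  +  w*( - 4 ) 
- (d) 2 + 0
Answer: a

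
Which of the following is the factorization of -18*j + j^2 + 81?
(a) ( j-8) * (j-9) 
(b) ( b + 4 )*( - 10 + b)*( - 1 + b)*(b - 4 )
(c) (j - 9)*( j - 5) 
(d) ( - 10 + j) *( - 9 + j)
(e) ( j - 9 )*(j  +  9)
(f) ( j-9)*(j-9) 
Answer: f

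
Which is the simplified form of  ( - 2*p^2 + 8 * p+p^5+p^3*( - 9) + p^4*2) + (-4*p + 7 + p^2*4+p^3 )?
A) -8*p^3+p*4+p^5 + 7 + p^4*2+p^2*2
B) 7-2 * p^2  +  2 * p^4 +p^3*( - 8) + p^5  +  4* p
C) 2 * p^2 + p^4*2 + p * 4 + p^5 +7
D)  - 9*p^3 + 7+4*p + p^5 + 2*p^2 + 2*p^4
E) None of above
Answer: A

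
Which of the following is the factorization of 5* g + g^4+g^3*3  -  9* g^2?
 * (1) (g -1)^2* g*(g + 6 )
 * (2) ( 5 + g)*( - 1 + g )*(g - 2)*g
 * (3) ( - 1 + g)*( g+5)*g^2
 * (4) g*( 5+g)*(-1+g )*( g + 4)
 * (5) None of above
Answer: 5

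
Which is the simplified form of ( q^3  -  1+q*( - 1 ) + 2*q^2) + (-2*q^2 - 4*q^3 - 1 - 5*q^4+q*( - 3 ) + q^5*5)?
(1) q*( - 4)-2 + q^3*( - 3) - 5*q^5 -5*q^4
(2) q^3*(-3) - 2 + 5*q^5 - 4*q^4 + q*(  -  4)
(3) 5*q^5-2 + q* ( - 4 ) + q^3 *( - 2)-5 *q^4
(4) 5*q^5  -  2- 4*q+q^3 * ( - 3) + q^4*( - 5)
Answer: 4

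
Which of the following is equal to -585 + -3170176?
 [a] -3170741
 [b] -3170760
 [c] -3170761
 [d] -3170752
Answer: c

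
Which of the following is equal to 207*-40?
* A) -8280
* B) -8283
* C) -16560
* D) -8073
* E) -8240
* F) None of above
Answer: A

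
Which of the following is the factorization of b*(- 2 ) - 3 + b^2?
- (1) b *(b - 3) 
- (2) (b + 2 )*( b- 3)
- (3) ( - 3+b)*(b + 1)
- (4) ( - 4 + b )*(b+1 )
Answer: 3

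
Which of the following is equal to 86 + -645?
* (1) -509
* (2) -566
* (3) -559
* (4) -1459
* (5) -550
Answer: 3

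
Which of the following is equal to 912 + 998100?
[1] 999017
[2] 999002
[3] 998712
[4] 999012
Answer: 4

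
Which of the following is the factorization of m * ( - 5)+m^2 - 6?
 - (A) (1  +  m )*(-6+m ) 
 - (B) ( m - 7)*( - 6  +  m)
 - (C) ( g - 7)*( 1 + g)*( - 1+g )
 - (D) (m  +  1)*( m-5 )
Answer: A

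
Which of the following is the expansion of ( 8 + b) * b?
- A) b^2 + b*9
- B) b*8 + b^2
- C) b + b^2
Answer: B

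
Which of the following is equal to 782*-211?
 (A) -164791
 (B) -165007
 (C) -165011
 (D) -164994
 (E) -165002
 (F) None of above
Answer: E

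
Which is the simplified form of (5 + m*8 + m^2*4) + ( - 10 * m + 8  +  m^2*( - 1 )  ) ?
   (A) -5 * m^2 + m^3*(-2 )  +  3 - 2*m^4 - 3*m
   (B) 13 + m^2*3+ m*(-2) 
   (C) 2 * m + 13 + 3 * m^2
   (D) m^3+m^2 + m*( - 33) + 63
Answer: B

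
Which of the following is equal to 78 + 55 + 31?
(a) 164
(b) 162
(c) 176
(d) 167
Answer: a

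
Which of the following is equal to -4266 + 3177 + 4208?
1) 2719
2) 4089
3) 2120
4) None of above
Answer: 4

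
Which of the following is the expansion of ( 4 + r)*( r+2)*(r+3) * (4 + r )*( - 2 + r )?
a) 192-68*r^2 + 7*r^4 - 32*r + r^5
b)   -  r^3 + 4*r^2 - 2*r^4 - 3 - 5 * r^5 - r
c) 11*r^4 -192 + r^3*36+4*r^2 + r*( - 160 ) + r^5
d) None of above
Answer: c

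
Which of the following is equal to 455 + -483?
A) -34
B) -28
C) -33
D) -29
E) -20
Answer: B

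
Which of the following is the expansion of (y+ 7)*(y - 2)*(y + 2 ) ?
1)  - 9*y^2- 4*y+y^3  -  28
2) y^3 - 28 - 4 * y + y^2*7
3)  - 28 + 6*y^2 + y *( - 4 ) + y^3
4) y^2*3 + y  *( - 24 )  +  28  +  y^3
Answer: 2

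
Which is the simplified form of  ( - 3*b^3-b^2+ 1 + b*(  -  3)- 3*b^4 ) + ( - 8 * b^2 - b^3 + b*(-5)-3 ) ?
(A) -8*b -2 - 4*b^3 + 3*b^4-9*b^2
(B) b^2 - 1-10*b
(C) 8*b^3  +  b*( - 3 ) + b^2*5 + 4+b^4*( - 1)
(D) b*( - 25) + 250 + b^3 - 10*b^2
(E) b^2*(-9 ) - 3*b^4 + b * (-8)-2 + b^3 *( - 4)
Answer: E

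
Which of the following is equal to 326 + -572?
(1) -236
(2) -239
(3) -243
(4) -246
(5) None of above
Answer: 4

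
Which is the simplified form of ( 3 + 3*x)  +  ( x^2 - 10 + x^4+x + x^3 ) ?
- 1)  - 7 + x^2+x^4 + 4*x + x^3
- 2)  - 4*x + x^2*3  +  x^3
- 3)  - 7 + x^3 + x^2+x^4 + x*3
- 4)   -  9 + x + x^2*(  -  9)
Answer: 1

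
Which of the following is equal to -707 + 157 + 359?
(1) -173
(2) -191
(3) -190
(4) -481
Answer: 2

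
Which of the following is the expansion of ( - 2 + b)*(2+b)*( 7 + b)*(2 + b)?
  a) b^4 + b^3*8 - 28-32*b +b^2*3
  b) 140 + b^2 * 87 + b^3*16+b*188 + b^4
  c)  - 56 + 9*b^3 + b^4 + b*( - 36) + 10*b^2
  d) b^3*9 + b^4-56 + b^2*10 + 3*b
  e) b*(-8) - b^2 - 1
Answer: c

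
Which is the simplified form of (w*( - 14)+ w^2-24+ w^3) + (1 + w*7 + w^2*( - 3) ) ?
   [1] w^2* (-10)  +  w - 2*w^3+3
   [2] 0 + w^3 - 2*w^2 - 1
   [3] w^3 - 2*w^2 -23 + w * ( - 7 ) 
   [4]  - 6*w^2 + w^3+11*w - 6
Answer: 3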